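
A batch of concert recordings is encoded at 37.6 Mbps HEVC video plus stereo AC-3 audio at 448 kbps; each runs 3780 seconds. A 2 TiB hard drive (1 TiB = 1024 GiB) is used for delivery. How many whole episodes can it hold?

122

Audio: 448 kbps = 0.448 Mbps.
Total bitrate: 38.048 Mbps.
Per item: 38.048 Mbps × 3780 s = 143,821 Mb = 17,978 MB.
Capacity: 2 TiB = 17,592,186 Mb; 122.32 items → 122 complete.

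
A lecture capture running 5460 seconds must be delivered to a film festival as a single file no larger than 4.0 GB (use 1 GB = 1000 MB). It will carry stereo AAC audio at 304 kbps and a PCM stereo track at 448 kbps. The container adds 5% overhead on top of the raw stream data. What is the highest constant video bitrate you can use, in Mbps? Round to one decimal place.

4.8 Mbps

Budget: 4.0 GB = 32000.0 Mb.
Stream payload after overhead: 32000.0 / 1.05 = 30476.2 Mb.
Total bitrate budget: 30476.2 Mb / 5460 s = 5.582 Mbps.
Audio total: 304 + 448 = 752 kbps = 0.752 Mbps.
Video: 5.582 − 0.752 = 4.830 Mbps.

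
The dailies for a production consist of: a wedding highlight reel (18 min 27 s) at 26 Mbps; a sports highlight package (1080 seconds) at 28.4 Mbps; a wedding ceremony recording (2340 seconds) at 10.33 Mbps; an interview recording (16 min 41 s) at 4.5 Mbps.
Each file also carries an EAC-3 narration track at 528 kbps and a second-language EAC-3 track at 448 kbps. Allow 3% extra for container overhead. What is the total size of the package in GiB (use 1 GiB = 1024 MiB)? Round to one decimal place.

11.2 GiB

Audio total: 528 + 448 = 976 kbps = 0.976 Mbps.
wedding highlight reel: 26.976 Mbps × 1107 s × 1.03 = 30758.3 Mb
sports highlight package: 29.376 Mbps × 1080 s × 1.03 = 32677.9 Mb
wedding ceremony recording: 11.306 Mbps × 2340 s × 1.03 = 27249.7 Mb
interview recording: 5.476 Mbps × 1001 s × 1.03 = 5645.9 Mb
Total: 96331.8 Mb = 12041.5 MB.
= 11.21 GiB.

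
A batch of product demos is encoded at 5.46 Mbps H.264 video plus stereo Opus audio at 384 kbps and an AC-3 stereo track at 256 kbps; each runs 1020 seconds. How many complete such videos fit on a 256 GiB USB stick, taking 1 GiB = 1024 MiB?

353

Audio total: 384 + 256 = 640 kbps = 0.640 Mbps.
Total bitrate: 6.100 Mbps.
Per item: 6.100 Mbps × 1020 s = 6,222 Mb = 777.8 MB.
Capacity: 256 GiB = 2,199,023 Mb; 353.43 items → 353 complete.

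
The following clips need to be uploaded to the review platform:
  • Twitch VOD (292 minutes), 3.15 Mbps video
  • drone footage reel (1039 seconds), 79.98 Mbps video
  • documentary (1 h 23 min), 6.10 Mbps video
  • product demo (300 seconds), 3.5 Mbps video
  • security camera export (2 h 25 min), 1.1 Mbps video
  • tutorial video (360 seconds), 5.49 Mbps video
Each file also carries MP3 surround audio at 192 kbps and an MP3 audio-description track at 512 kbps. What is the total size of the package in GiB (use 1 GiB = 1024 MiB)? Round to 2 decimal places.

23.80 GiB

Audio total: 192 + 512 = 704 kbps = 0.704 Mbps.
Twitch VOD: 3.854 Mbps × 17520 s = 67522.1 Mb
drone footage reel: 80.684 Mbps × 1039 s = 83830.7 Mb
documentary: 6.804 Mbps × 4980 s = 33883.9 Mb
product demo: 4.204 Mbps × 300 s = 1261.2 Mb
security camera export: 1.804 Mbps × 8700 s = 15694.8 Mb
tutorial video: 6.194 Mbps × 360 s = 2229.8 Mb
Total: 204422.5 Mb = 25552.8 MB.
= 23.80 GiB.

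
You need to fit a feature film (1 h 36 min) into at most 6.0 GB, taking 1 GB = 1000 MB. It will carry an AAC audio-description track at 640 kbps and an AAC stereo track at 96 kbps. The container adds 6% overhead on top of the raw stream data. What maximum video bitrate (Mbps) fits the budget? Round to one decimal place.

Budget: 6.0 GB = 48000.0 Mb.
Stream payload after overhead: 48000.0 / 1.06 = 45283.0 Mb.
1 h 36 min = 96 min = 5760 s
Total bitrate budget: 45283.0 Mb / 5760 s = 7.862 Mbps.
Audio total: 640 + 96 = 736 kbps = 0.736 Mbps.
Video: 7.862 − 0.736 = 7.126 Mbps.

7.1 Mbps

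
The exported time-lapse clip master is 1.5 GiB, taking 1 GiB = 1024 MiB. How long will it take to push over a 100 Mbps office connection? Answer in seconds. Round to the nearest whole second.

File: 1.5 GiB = 12884.9 Mb.
At 100 Mbps: 12884.9 / 100 = 128.8 s ≈ 129 seconds.

129 seconds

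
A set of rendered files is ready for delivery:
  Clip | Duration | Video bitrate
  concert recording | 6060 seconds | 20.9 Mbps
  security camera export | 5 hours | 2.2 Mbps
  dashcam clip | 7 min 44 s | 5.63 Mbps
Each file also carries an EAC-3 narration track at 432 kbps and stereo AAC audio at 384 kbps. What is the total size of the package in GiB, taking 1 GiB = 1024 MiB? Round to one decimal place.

22.0 GiB

Audio total: 432 + 384 = 816 kbps = 0.816 Mbps.
concert recording: 21.716 Mbps × 6060 s = 131599.0 Mb
security camera export: 3.016 Mbps × 18000 s = 54288.0 Mb
dashcam clip: 6.446 Mbps × 464 s = 2990.9 Mb
Total: 188877.9 Mb = 23609.7 MB.
= 21.99 GiB.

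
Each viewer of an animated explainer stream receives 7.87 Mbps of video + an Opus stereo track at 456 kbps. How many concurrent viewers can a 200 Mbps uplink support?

24

Audio: 456 kbps = 0.456 Mbps.
Per-viewer media rate: 8.326 Mbps.
200 Mbps = 200.0 Mbps; 200.0 / 8.326 = 24.02 → 24 viewers.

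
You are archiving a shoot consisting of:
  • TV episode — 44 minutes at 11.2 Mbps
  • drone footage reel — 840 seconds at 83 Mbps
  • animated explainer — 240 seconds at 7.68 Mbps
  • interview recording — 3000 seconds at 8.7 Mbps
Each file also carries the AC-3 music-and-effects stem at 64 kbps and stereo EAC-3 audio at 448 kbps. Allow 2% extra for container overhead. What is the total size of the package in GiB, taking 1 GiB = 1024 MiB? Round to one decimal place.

15.5 GiB

Audio total: 64 + 448 = 512 kbps = 0.512 Mbps.
TV episode: 11.712 Mbps × 2640 s × 1.02 = 31538.1 Mb
drone footage reel: 83.512 Mbps × 840 s × 1.02 = 71553.1 Mb
animated explainer: 8.192 Mbps × 240 s × 1.02 = 2005.4 Mb
interview recording: 9.212 Mbps × 3000 s × 1.02 = 28188.7 Mb
Total: 133285.3 Mb = 16660.7 MB.
= 15.52 GiB.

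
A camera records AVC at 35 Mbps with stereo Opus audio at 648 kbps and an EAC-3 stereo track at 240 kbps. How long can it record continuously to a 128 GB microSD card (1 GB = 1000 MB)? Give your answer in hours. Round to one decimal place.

Audio total: 648 + 240 = 888 kbps = 0.888 Mbps.
Total bitrate: 35 + 0.888 = 35.888 Mbps.
Capacity: 128 GB = 1,024,000 Mb.
Recording time: 1,024,000 / 35.888 = 28,533 s ≈ 7.93 hours.

7.9 hours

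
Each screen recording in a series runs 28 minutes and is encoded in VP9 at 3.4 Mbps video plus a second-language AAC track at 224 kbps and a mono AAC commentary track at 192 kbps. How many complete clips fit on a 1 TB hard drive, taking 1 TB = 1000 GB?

28 min = 1680 s
Audio total: 224 + 192 = 416 kbps = 0.416 Mbps.
Total bitrate: 3.816 Mbps.
Per item: 3.816 Mbps × 1680 s = 6,411 Mb = 801.4 MB.
Capacity: 1 TB = 8,000,000 Mb; 1247.88 items → 1247 complete.

1247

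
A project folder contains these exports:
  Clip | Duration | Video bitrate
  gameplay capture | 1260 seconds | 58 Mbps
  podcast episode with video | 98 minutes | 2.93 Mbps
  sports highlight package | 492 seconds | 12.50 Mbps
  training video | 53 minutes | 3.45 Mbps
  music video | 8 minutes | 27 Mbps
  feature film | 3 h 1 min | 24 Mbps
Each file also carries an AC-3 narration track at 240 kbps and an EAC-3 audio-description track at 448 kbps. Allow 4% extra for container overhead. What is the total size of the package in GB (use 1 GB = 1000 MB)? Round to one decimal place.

Audio total: 240 + 448 = 688 kbps = 0.688 Mbps.
gameplay capture: 58.688 Mbps × 1260 s × 1.04 = 76904.8 Mb
podcast episode with video: 3.618 Mbps × 5880 s × 1.04 = 22124.8 Mb
sports highlight package: 13.188 Mbps × 492 s × 1.04 = 6748.0 Mb
training video: 4.138 Mbps × 3180 s × 1.04 = 13685.2 Mb
music video: 27.688 Mbps × 480 s × 1.04 = 13821.8 Mb
feature film: 24.688 Mbps × 10860 s × 1.04 = 278836.1 Mb
Total: 412120.8 Mb = 51515.1 MB.
= 51.52 GB.

51.5 GB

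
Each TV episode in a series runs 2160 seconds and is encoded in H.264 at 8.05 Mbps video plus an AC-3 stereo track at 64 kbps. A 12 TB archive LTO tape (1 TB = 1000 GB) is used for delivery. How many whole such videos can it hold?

Audio: 64 kbps = 0.064 Mbps.
Total bitrate: 8.114 Mbps.
Per item: 8.114 Mbps × 2160 s = 17,526 Mb = 2,191 MB.
Capacity: 12 TB = 96,000,000 Mb; 5477.50 items → 5477 complete.

5477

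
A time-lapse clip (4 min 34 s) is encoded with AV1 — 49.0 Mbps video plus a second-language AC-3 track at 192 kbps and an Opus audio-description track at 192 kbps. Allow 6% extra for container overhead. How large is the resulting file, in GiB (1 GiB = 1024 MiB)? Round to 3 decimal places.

1.670 GiB

4 min 34 s = 274 s
Audio total: 192 + 192 = 384 kbps = 0.384 Mbps.
Total bitrate: 49.0 + 0.384 = 49.384 Mbps.
Stream data: 49.384 Mbps × 274 s = 13531.2 Mb.
With 6% container overhead: ×1.06.
14,343 Mb = 1,792,886,120 bytes ÷ 1,073,741,824 = 1.670 GiB.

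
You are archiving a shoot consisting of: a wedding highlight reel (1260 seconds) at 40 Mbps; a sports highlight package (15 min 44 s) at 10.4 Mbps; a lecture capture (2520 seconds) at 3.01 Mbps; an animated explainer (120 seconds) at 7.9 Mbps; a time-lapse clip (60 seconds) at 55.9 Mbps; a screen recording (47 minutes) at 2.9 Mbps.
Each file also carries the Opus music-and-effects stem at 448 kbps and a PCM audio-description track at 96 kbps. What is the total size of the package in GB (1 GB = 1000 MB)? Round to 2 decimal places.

Audio total: 448 + 96 = 544 kbps = 0.544 Mbps.
wedding highlight reel: 40.544 Mbps × 1260 s = 51085.4 Mb
sports highlight package: 10.944 Mbps × 944 s = 10331.1 Mb
lecture capture: 3.554 Mbps × 2520 s = 8956.1 Mb
animated explainer: 8.444 Mbps × 120 s = 1013.3 Mb
time-lapse clip: 56.444 Mbps × 60 s = 3386.6 Mb
screen recording: 3.444 Mbps × 2820 s = 9712.1 Mb
Total: 84484.7 Mb = 10560.6 MB.
= 10.56 GB.

10.56 GB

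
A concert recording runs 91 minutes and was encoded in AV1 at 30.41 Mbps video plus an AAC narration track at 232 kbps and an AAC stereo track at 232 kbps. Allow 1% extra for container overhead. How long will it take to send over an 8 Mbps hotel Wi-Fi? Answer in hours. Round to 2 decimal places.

5.91 hours

91 min = 5460 s
Audio total: 232 + 232 = 464 kbps = 0.464 Mbps.
Total bitrate: 30.874 Mbps.
File: 30.874 Mbps × 5460 s = 168572.0 Mb.
With 1% container overhead: ×1.01. → 170257.8 Mb.
At 8 Mbps: 170257.8 / 8 = 21282.2 s ≈ 5.91 hours.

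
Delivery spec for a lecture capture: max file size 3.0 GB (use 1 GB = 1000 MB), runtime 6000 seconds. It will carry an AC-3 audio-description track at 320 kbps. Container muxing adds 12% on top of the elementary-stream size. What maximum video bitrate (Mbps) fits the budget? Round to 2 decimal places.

Budget: 3.0 GB = 24000.0 Mb.
Stream payload after overhead: 24000.0 / 1.12 = 21428.6 Mb.
Total bitrate budget: 21428.6 Mb / 6000 s = 3.571 Mbps.
Audio: 320 kbps = 0.320 Mbps.
Video: 3.571 − 0.320 = 3.251 Mbps.

3.25 Mbps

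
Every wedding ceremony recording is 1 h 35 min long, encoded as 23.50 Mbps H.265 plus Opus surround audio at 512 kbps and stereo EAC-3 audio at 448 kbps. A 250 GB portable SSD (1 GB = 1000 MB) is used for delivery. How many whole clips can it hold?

1 h 35 min = 95 min = 5700 s
Audio total: 512 + 448 = 960 kbps = 0.960 Mbps.
Total bitrate: 24.460 Mbps.
Per item: 24.460 Mbps × 5700 s = 139,422 Mb = 17,428 MB.
Capacity: 250 GB = 2,000,000 Mb; 14.34 items → 14 complete.

14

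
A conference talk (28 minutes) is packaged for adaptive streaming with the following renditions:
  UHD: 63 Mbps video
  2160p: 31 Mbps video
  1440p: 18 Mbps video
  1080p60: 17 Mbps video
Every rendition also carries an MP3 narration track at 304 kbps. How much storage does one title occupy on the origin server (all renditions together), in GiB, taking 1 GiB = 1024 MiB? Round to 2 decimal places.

28 min = 1680 s
Audio: 304 kbps = 0.304 Mbps.
Sum of rendition bitrates: (63+0.304) + (31+0.304) + (18+0.304) + (17+0.304) = 130.216 Mbps.
× 1680 s = 218,763 Mb = 27,345 MB = 25.47 GiB.

25.47 GiB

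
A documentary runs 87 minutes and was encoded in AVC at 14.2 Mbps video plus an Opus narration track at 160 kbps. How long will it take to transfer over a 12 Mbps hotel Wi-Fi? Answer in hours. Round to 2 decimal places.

1.74 hours

87 min = 5220 s
Audio: 160 kbps = 0.160 Mbps.
Total bitrate: 14.360 Mbps.
File: 14.360 Mbps × 5220 s = 74959.2 Mb.
At 12 Mbps: 74959.2 / 12 = 6246.6 s ≈ 1.74 hours.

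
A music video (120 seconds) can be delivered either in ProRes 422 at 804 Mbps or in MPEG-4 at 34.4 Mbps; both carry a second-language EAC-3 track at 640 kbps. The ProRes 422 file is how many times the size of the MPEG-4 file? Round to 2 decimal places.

Audio: 640 kbps = 0.640 Mbps.
ProRes 422: 804.640 Mbps × 120 s = 96556.8 Mb = 12.070 GB.
MPEG-4: 35.040 Mbps × 120 s = 4204.8 Mb = 0.526 GB.
Ratio: 12.070 / 0.526 = 22.963.

22.96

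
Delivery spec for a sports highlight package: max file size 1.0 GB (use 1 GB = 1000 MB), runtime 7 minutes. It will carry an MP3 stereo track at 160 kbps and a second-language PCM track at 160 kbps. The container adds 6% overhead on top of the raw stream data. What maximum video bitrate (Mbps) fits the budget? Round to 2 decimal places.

17.65 Mbps

Budget: 1.0 GB = 8000.0 Mb.
Stream payload after overhead: 8000.0 / 1.06 = 7547.2 Mb.
7 min = 420 s
Total bitrate budget: 7547.2 Mb / 420 s = 17.969 Mbps.
Audio total: 160 + 160 = 320 kbps = 0.320 Mbps.
Video: 17.969 − 0.320 = 17.649 Mbps.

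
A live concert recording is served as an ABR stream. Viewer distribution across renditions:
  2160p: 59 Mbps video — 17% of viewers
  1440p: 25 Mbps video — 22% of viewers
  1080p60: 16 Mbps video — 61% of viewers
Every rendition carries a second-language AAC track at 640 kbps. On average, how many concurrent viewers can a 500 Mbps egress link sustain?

Audio: 640 kbps = 0.640 Mbps.
Average per-viewer bitrate: 0.17×59.640 + 0.22×25.640 + 0.61×16.640 = 25.930 Mbps.
500 Mbps = 500.0 Mbps; 500.0 / 25.930 = 19.28 → 19.

19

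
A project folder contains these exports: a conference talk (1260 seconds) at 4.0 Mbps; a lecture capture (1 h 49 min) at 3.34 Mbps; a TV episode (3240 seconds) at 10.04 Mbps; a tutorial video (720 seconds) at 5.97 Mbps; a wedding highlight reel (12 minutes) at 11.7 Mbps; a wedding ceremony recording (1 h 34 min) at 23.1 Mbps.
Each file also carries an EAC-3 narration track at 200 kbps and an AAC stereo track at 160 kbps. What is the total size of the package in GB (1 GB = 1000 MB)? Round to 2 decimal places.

26.12 GB

Audio total: 200 + 160 = 360 kbps = 0.360 Mbps.
conference talk: 4.360 Mbps × 1260 s = 5493.6 Mb
lecture capture: 3.700 Mbps × 6540 s = 24198.0 Mb
TV episode: 10.400 Mbps × 3240 s = 33696.0 Mb
tutorial video: 6.330 Mbps × 720 s = 4557.6 Mb
wedding highlight reel: 12.060 Mbps × 720 s = 8683.2 Mb
wedding ceremony recording: 23.460 Mbps × 5640 s = 132314.4 Mb
Total: 208942.8 Mb = 26117.8 MB.
= 26.12 GB.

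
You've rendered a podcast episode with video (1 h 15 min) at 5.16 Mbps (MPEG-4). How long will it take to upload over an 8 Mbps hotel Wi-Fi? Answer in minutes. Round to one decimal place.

1 h 15 min = 75 min = 4500 s
File: 5.160 Mbps × 4500 s = 23220.0 Mb.
At 8 Mbps: 23220.0 / 8 = 2902.5 s ≈ 48.4 minutes.

48.4 minutes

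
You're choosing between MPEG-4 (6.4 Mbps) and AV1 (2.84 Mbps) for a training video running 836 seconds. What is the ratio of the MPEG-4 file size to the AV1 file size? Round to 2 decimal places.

MPEG-4: 6.400 Mbps × 836 s = 5350.4 Mb = 0.669 GB.
AV1: 2.840 Mbps × 836 s = 2374.2 Mb = 0.297 GB.
Ratio: 0.669 / 0.297 = 2.254.

2.25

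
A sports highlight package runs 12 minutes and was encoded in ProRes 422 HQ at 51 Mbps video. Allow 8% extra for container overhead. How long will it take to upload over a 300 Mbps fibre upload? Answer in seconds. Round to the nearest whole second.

12 min = 720 s
File: 51.000 Mbps × 720 s = 36720.0 Mb.
With 8% container overhead: ×1.08. → 39657.6 Mb.
At 300 Mbps: 39657.6 / 300 = 132.2 s ≈ 132 seconds.

132 seconds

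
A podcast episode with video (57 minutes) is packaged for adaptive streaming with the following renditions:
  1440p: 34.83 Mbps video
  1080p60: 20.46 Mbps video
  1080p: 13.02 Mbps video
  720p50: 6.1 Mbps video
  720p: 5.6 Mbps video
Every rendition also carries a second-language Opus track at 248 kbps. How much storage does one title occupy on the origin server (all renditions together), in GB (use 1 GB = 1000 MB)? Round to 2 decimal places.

57 min = 3420 s
Audio: 248 kbps = 0.248 Mbps.
Sum of rendition bitrates: (34.83+0.248) + (20.46+0.248) + (13.02+0.248) + (6.1+0.248) + (5.6+0.248) = 81.250 Mbps.
× 3420 s = 277,875 Mb = 34,734 MB = 34.73 GB.

34.73 GB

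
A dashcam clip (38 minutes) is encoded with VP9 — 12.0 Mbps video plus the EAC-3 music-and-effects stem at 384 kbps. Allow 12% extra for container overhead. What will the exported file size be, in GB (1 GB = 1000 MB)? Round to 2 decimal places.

38 min = 2280 s
Audio: 384 kbps = 0.384 Mbps.
Total bitrate: 12.0 + 0.384 = 12.384 Mbps.
Stream data: 12.384 Mbps × 2280 s = 28235.5 Mb.
With 12% container overhead: ×1.12.
31,624 Mb ÷ 8 = 3,953 MB → 3.953 GB.

3.95 GB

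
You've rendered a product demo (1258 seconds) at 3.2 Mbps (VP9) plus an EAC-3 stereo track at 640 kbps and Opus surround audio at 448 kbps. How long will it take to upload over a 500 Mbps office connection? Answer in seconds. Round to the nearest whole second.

Audio total: 640 + 448 = 1088 kbps = 1.088 Mbps.
Total bitrate: 4.288 Mbps.
File: 4.288 Mbps × 1258 s = 5394.3 Mb.
At 500 Mbps: 5394.3 / 500 = 10.8 s ≈ 10.8 seconds.

11 seconds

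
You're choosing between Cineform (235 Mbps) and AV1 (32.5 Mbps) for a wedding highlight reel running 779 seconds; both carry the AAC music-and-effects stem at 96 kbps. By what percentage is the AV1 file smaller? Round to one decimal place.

86.1%

Audio: 96 kbps = 0.096 Mbps.
Cineform: 235.096 Mbps × 779 s = 183139.8 Mb = 21.320 GiB.
AV1: 32.596 Mbps × 779 s = 25392.3 Mb = 2.956 GiB.
Reduction: (1 − 2.956/21.320) × 100 = 86.14%.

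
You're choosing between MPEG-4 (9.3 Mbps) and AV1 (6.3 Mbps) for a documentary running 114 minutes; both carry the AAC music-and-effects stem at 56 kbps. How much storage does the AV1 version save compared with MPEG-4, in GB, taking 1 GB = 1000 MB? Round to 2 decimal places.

114 min = 6840 s
Audio: 56 kbps = 0.056 Mbps.
MPEG-4: 9.356 Mbps × 6840 s = 63995.0 Mb = 7.999 GB.
AV1: 6.356 Mbps × 6840 s = 43475.0 Mb = 5.434 GB.
Saving: 7.999 − 5.434 = 2.565 GB.

2.57 GB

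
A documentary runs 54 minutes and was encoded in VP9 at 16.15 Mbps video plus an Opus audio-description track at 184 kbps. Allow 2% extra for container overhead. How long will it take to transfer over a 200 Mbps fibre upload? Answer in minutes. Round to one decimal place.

4.5 minutes

54 min = 3240 s
Audio: 184 kbps = 0.184 Mbps.
Total bitrate: 16.334 Mbps.
File: 16.334 Mbps × 3240 s = 52922.2 Mb.
With 2% container overhead: ×1.02. → 53980.6 Mb.
At 200 Mbps: 53980.6 / 200 = 269.9 s ≈ 4.5 minutes.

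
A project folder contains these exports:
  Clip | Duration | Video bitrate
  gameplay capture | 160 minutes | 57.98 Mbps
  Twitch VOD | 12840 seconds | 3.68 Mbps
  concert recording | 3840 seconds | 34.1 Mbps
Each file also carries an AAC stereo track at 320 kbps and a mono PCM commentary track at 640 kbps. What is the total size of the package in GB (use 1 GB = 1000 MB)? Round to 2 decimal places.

Audio total: 320 + 640 = 960 kbps = 0.960 Mbps.
gameplay capture: 58.940 Mbps × 9600 s = 565824.0 Mb
Twitch VOD: 4.640 Mbps × 12840 s = 59577.6 Mb
concert recording: 35.060 Mbps × 3840 s = 134630.4 Mb
Total: 760032.0 Mb = 95004.0 MB.
= 95.00 GB.

95.00 GB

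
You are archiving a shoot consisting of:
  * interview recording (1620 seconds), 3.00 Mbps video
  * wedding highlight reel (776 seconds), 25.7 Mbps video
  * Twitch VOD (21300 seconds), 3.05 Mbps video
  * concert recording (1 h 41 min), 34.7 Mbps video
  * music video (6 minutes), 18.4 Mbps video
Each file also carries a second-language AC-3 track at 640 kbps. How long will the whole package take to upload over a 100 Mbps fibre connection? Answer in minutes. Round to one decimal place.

Audio: 640 kbps = 0.640 Mbps.
interview recording: 3.640 Mbps × 1620 s = 5896.8 Mb
wedding highlight reel: 26.340 Mbps × 776 s = 20439.8 Mb
Twitch VOD: 3.690 Mbps × 21300 s = 78597.0 Mb
concert recording: 35.340 Mbps × 6060 s = 214160.4 Mb
music video: 19.040 Mbps × 360 s = 6854.4 Mb
Total: 325948.4 Mb = 40743.6 MB.
At 100 Mbps: 325948.4 / 100 = 3259 s ≈ 54.3 minutes.

54.3 minutes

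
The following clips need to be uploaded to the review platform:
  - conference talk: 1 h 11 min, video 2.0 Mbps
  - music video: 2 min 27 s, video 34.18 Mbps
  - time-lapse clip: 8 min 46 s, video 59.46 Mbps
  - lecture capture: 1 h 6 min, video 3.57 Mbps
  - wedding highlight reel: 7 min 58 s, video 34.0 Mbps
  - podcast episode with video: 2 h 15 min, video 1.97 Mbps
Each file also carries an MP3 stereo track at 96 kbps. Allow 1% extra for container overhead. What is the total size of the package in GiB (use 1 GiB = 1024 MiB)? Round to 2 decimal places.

Audio: 96 kbps = 0.096 Mbps.
conference talk: 2.096 Mbps × 4260 s × 1.01 = 9018.2 Mb
music video: 34.276 Mbps × 147 s × 1.01 = 5089.0 Mb
time-lapse clip: 59.556 Mbps × 526 s × 1.01 = 31639.7 Mb
lecture capture: 3.666 Mbps × 3960 s × 1.01 = 14662.5 Mb
wedding highlight reel: 34.096 Mbps × 478 s × 1.01 = 16460.9 Mb
podcast episode with video: 2.066 Mbps × 8100 s × 1.01 = 16901.9 Mb
Total: 93772.3 Mb = 11721.5 MB.
= 10.92 GiB.

10.92 GiB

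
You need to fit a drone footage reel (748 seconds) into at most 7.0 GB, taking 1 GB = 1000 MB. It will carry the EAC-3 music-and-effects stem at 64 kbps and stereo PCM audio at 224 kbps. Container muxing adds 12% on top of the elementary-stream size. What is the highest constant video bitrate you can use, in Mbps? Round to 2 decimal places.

66.56 Mbps

Budget: 7.0 GB = 56000.0 Mb.
Stream payload after overhead: 56000.0 / 1.12 = 50000.0 Mb.
Total bitrate budget: 50000.0 Mb / 748 s = 66.845 Mbps.
Audio total: 64 + 224 = 288 kbps = 0.288 Mbps.
Video: 66.845 − 0.288 = 66.557 Mbps.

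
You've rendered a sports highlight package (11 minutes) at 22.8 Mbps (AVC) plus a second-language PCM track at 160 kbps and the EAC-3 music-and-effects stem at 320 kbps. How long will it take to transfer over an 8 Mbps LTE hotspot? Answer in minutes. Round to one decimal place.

32.0 minutes

11 min = 660 s
Audio total: 160 + 320 = 480 kbps = 0.480 Mbps.
Total bitrate: 23.280 Mbps.
File: 23.280 Mbps × 660 s = 15364.8 Mb.
At 8 Mbps: 15364.8 / 8 = 1920.6 s ≈ 32 minutes.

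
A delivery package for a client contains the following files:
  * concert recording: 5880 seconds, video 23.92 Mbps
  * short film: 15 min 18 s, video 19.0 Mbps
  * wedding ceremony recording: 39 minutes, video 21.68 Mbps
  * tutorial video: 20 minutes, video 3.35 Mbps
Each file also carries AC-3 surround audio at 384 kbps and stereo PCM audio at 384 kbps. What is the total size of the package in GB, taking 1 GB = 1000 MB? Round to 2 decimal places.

Audio total: 384 + 384 = 768 kbps = 0.768 Mbps.
concert recording: 24.688 Mbps × 5880 s = 145165.4 Mb
short film: 19.768 Mbps × 918 s = 18147.0 Mb
wedding ceremony recording: 22.448 Mbps × 2340 s = 52528.3 Mb
tutorial video: 4.118 Mbps × 1200 s = 4941.6 Mb
Total: 220782.4 Mb = 27597.8 MB.
= 27.60 GB.

27.60 GB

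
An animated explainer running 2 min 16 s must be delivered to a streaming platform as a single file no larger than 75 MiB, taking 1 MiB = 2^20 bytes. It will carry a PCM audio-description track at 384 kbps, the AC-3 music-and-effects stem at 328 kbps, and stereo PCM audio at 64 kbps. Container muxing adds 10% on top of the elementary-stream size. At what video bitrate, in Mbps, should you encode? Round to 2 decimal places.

3.43 Mbps

Budget: 75 MiB = 629.1 Mb.
Stream payload after overhead: 629.1 / 1.10 = 572.0 Mb.
2 min 16 s = 136 s
Total bitrate budget: 572.0 Mb / 136 s = 4.206 Mbps.
Audio total: 384 + 328 + 64 = 776 kbps = 0.776 Mbps.
Video: 4.206 − 0.776 = 3.430 Mbps.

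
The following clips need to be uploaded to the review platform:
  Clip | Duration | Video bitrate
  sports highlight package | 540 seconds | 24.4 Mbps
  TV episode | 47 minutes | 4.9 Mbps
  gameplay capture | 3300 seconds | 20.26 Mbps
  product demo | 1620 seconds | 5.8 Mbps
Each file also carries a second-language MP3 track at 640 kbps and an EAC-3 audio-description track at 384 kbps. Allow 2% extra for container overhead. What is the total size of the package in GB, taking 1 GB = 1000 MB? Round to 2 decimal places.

14.25 GB

Audio total: 640 + 384 = 1024 kbps = 1.024 Mbps.
sports highlight package: 25.424 Mbps × 540 s × 1.02 = 14003.5 Mb
TV episode: 5.924 Mbps × 2820 s × 1.02 = 17039.8 Mb
gameplay capture: 21.284 Mbps × 3300 s × 1.02 = 71641.9 Mb
product demo: 6.824 Mbps × 1620 s × 1.02 = 11276.0 Mb
Total: 113961.3 Mb = 14245.2 MB.
= 14.25 GB.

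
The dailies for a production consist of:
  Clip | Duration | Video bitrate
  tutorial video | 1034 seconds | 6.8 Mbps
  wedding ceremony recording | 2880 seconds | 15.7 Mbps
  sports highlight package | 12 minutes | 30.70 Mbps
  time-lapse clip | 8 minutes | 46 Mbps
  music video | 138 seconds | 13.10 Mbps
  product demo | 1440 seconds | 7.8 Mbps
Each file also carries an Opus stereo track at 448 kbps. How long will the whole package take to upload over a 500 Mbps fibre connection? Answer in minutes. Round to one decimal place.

Audio: 448 kbps = 0.448 Mbps.
tutorial video: 7.248 Mbps × 1034 s = 7494.4 Mb
wedding ceremony recording: 16.148 Mbps × 2880 s = 46506.2 Mb
sports highlight package: 31.148 Mbps × 720 s = 22426.6 Mb
time-lapse clip: 46.448 Mbps × 480 s = 22295.0 Mb
music video: 13.548 Mbps × 138 s = 1869.6 Mb
product demo: 8.248 Mbps × 1440 s = 11877.1 Mb
Total: 112469.0 Mb = 14058.6 MB.
At 500 Mbps: 112469.0 / 500 = 225 s ≈ 3.75 minutes.

3.7 minutes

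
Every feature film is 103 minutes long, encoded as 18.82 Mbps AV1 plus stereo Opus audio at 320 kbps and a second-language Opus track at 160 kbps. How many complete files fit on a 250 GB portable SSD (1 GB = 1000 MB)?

16

103 min = 6180 s
Audio total: 320 + 160 = 480 kbps = 0.480 Mbps.
Total bitrate: 19.300 Mbps.
Per item: 19.300 Mbps × 6180 s = 119,274 Mb = 14,909 MB.
Capacity: 250 GB = 2,000,000 Mb; 16.77 items → 16 complete.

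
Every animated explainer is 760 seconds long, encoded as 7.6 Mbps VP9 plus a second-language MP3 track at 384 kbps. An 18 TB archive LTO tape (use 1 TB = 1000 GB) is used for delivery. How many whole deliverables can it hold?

Audio: 384 kbps = 0.384 Mbps.
Total bitrate: 7.984 Mbps.
Per item: 7.984 Mbps × 760 s = 6,068 Mb = 758.5 MB.
Capacity: 18 TB = 144,000,000 Mb; 23731.67 items → 23731 complete.

23731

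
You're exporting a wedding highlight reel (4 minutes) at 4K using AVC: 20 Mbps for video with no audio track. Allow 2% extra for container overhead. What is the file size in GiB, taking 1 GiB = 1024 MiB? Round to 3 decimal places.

0.570 GiB

4 min = 240 s
Total bitrate: 20 Mbps.
Stream data: 20.000 Mbps × 240 s = 4800.0 Mb.
With 2% container overhead: ×1.02.
4,896 Mb = 612,000,000 bytes ÷ 1,073,741,824 = 0.57 GiB.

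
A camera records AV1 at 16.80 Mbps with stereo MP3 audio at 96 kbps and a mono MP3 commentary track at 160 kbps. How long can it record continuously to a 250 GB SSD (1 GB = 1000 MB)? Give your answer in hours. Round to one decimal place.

32.6 hours

Audio total: 96 + 160 = 256 kbps = 0.256 Mbps.
Total bitrate: 16.80 + 0.256 = 17.056 Mbps.
Capacity: 250 GB = 2,000,000 Mb.
Recording time: 2,000,000 / 17.056 = 117,261 s ≈ 32.6 hours.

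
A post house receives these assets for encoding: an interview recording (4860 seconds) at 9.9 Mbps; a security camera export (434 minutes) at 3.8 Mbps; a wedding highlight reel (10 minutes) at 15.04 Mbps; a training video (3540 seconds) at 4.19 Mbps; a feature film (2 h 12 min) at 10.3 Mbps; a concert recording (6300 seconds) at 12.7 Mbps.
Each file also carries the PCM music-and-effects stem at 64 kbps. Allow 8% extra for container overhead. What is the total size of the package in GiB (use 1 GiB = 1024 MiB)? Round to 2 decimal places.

Audio: 64 kbps = 0.064 Mbps.
interview recording: 9.964 Mbps × 4860 s × 1.08 = 52299.0 Mb
security camera export: 3.864 Mbps × 26040 s × 1.08 = 108668.0 Mb
wedding highlight reel: 15.104 Mbps × 600 s × 1.08 = 9787.4 Mb
training video: 4.254 Mbps × 3540 s × 1.08 = 16263.9 Mb
feature film: 10.364 Mbps × 7920 s × 1.08 = 88649.5 Mb
concert recording: 12.764 Mbps × 6300 s × 1.08 = 86846.3 Mb
Total: 362514.1 Mb = 45314.3 MB.
= 42.20 GiB.

42.20 GiB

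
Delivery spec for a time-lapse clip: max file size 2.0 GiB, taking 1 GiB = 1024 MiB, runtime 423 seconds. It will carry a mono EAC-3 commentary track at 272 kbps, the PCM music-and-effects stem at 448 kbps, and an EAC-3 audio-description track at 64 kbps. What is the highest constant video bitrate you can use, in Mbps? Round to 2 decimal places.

39.83 Mbps

Budget: 2.0 GiB = 17179.9 Mb.
Total bitrate budget: 17179.9 Mb / 423 s = 40.614 Mbps.
Audio total: 272 + 448 + 64 = 784 kbps = 0.784 Mbps.
Video: 40.614 − 0.784 = 39.830 Mbps.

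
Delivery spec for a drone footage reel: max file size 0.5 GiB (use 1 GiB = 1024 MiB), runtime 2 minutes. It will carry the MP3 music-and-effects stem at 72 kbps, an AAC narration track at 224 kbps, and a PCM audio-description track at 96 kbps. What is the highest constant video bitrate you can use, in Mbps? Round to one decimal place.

35.4 Mbps

Budget: 0.5 GiB = 4295.0 Mb.
2 min = 120 s
Total bitrate budget: 4295.0 Mb / 120 s = 35.791 Mbps.
Audio total: 72 + 224 + 96 = 392 kbps = 0.392 Mbps.
Video: 35.791 − 0.392 = 35.399 Mbps.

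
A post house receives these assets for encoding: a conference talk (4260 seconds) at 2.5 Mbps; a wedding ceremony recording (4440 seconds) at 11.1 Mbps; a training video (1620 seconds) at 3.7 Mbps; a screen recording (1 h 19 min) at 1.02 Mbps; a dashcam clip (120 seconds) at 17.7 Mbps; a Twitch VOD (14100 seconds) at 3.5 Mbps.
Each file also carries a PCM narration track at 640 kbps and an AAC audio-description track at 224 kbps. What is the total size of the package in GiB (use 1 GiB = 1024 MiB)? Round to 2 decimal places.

Audio total: 640 + 224 = 864 kbps = 0.864 Mbps.
conference talk: 3.364 Mbps × 4260 s = 14330.6 Mb
wedding ceremony recording: 11.964 Mbps × 4440 s = 53120.2 Mb
training video: 4.564 Mbps × 1620 s = 7393.7 Mb
screen recording: 1.884 Mbps × 4740 s = 8930.2 Mb
dashcam clip: 18.564 Mbps × 120 s = 2227.7 Mb
Twitch VOD: 4.364 Mbps × 14100 s = 61532.4 Mb
Total: 147534.7 Mb = 18441.8 MB.
= 17.18 GiB.

17.18 GiB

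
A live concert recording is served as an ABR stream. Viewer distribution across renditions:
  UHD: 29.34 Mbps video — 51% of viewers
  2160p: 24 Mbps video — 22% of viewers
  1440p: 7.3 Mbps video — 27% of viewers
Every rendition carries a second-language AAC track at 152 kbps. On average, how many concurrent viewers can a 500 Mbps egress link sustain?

22

Audio: 152 kbps = 0.152 Mbps.
Average per-viewer bitrate: 0.51×29.492 + 0.22×24.152 + 0.27×7.452 = 22.366 Mbps.
500 Mbps = 500.0 Mbps; 500.0 / 22.366 = 22.35 → 22.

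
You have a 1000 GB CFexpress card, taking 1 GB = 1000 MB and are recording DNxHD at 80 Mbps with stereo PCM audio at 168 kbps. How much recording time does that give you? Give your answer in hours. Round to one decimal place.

27.7 hours

Audio: 168 kbps = 0.168 Mbps.
Total bitrate: 80 + 0.168 = 80.168 Mbps.
Capacity: 1000 GB = 8,000,000 Mb.
Recording time: 8,000,000 / 80.168 = 99,790 s ≈ 27.7 hours.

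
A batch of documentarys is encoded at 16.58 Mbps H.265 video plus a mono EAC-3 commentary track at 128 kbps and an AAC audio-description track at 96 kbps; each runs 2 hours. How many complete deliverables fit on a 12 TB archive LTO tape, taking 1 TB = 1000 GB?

2 h = 7200 s
Audio total: 128 + 96 = 224 kbps = 0.224 Mbps.
Total bitrate: 16.804 Mbps.
Per item: 16.804 Mbps × 7200 s = 120,989 Mb = 15,124 MB.
Capacity: 12 TB = 96,000,000 Mb; 793.46 items → 793 complete.

793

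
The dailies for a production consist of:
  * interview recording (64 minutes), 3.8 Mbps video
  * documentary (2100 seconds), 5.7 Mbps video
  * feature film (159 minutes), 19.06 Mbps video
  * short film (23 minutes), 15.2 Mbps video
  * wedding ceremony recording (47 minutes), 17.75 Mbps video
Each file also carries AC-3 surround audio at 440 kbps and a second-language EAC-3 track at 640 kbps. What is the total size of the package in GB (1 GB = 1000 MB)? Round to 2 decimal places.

Audio total: 440 + 640 = 1080 kbps = 1.080 Mbps.
interview recording: 4.880 Mbps × 3840 s = 18739.2 Mb
documentary: 6.780 Mbps × 2100 s = 14238.0 Mb
feature film: 20.140 Mbps × 9540 s = 192135.6 Mb
short film: 16.280 Mbps × 1380 s = 22466.4 Mb
wedding ceremony recording: 18.830 Mbps × 2820 s = 53100.6 Mb
Total: 300679.8 Mb = 37585.0 MB.
= 37.58 GB.

37.58 GB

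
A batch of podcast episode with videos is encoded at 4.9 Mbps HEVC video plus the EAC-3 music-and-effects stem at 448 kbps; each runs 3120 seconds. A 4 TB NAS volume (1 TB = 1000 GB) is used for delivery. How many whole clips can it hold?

1917

Audio: 448 kbps = 0.448 Mbps.
Total bitrate: 5.348 Mbps.
Per item: 5.348 Mbps × 3120 s = 16,686 Mb = 2,086 MB.
Capacity: 4 TB = 32,000,000 Mb; 1917.80 items → 1917 complete.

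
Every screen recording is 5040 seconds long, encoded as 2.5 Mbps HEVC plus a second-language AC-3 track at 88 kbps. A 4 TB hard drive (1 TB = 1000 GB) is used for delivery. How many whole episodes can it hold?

2453

Audio: 88 kbps = 0.088 Mbps.
Total bitrate: 2.588 Mbps.
Per item: 2.588 Mbps × 5040 s = 13,044 Mb = 1,630 MB.
Capacity: 4 TB = 32,000,000 Mb; 2453.33 items → 2453 complete.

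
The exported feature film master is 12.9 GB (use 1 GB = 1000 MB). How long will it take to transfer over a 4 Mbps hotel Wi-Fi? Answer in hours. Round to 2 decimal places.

File: 12.9 GB = 103200.0 Mb.
At 4 Mbps: 103200.0 / 4 = 25800.0 s ≈ 7.17 hours.

7.17 hours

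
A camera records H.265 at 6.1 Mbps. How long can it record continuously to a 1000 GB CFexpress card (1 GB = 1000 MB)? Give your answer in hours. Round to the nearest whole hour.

Capacity: 1000 GB = 8,000,000 Mb.
Recording time: 8,000,000 / 6.100 = 1,311,475 s ≈ 364 hours.

364 hours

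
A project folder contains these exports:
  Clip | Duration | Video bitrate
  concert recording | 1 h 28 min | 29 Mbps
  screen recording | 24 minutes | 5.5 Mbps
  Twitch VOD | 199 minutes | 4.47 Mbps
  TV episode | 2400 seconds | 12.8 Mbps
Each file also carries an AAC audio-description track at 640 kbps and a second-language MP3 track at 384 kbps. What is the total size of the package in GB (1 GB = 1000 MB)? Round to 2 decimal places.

Audio total: 640 + 384 = 1024 kbps = 1.024 Mbps.
concert recording: 30.024 Mbps × 5280 s = 158526.7 Mb
screen recording: 6.524 Mbps × 1440 s = 9394.6 Mb
Twitch VOD: 5.494 Mbps × 11940 s = 65598.4 Mb
TV episode: 13.824 Mbps × 2400 s = 33177.6 Mb
Total: 266697.2 Mb = 33337.2 MB.
= 33.34 GB.

33.34 GB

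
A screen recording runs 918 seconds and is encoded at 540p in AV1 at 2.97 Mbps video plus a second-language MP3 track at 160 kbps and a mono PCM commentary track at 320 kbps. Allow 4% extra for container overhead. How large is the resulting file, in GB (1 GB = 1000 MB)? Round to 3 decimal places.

0.412 GB

Audio total: 160 + 320 = 480 kbps = 0.480 Mbps.
Total bitrate: 2.97 + 0.480 = 3.450 Mbps.
Stream data: 3.450 Mbps × 918 s = 3167.1 Mb.
With 4% container overhead: ×1.04.
3,294 Mb ÷ 8 = 411.7 MB → 0.4117 GB.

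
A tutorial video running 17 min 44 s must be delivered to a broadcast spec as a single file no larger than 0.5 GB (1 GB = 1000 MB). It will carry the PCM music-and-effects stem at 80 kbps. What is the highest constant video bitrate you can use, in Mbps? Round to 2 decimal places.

Budget: 0.5 GB = 4000.0 Mb.
17 min 44 s = 1064 s
Total bitrate budget: 4000.0 Mb / 1064 s = 3.759 Mbps.
Audio: 80 kbps = 0.080 Mbps.
Video: 3.759 − 0.080 = 3.679 Mbps.

3.68 Mbps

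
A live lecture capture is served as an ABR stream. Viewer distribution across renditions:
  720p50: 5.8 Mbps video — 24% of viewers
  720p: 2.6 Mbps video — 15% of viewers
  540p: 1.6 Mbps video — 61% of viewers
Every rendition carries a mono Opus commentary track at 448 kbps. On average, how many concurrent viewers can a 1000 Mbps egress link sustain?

Audio: 448 kbps = 0.448 Mbps.
Average per-viewer bitrate: 0.24×6.248 + 0.15×3.048 + 0.61×2.048 = 3.206 Mbps.
1000 Mbps = 1,000 Mbps; 1,000 / 3.206 = 311.92 → 311.

311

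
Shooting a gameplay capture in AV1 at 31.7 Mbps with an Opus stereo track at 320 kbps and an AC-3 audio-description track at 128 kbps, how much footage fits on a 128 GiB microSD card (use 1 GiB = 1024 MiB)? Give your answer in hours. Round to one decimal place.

Audio total: 320 + 128 = 448 kbps = 0.448 Mbps.
Total bitrate: 31.7 + 0.448 = 32.148 Mbps.
Capacity: 128 GiB = 1,099,512 Mb.
Recording time: 1,099,512 / 32.148 = 34,202 s ≈ 9.50 hours.

9.5 hours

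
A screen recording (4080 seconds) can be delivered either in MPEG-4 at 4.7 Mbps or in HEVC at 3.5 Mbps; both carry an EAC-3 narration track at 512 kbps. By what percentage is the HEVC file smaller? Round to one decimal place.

23.0%

Audio: 512 kbps = 0.512 Mbps.
MPEG-4: 5.212 Mbps × 4080 s = 21265.0 Mb = 2.658 GB.
HEVC: 4.012 Mbps × 4080 s = 16369.0 Mb = 2.046 GB.
Reduction: (1 − 2.046/2.658) × 100 = 23.02%.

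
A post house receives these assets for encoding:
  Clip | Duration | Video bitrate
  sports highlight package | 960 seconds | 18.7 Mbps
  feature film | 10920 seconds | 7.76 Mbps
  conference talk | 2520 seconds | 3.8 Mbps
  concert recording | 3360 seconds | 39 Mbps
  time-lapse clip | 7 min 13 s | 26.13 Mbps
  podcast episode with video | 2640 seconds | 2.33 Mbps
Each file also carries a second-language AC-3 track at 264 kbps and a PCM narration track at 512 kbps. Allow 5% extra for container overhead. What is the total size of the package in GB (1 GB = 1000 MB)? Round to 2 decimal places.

Audio total: 264 + 512 = 776 kbps = 0.776 Mbps.
sports highlight package: 19.476 Mbps × 960 s × 1.05 = 19631.8 Mb
feature film: 8.536 Mbps × 10920 s × 1.05 = 97873.8 Mb
conference talk: 4.576 Mbps × 2520 s × 1.05 = 12108.1 Mb
concert recording: 39.776 Mbps × 3360 s × 1.05 = 140329.7 Mb
time-lapse clip: 26.906 Mbps × 433 s × 1.05 = 12232.8 Mb
podcast episode with video: 3.106 Mbps × 2640 s × 1.05 = 8609.8 Mb
Total: 290786.1 Mb = 36348.3 MB.
= 36.35 GB.

36.35 GB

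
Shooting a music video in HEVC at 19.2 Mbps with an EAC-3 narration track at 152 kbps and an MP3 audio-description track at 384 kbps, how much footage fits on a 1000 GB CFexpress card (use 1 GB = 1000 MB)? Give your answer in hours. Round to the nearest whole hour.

Audio total: 152 + 384 = 536 kbps = 0.536 Mbps.
Total bitrate: 19.2 + 0.536 = 19.736 Mbps.
Capacity: 1000 GB = 8,000,000 Mb.
Recording time: 8,000,000 / 19.736 = 405,351 s ≈ 113 hours.

113 hours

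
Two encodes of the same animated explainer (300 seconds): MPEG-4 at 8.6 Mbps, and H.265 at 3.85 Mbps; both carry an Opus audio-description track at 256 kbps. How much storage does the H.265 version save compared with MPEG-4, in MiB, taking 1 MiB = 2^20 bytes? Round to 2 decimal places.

Audio: 256 kbps = 0.256 Mbps.
MPEG-4: 8.856 Mbps × 300 s = 2656.8 Mb = 316.715 MiB.
H.265: 4.106 Mbps × 300 s = 1231.8 Mb = 146.842 MiB.
Saving: 316.715 − 146.842 = 169.873 MiB.

169.87 MiB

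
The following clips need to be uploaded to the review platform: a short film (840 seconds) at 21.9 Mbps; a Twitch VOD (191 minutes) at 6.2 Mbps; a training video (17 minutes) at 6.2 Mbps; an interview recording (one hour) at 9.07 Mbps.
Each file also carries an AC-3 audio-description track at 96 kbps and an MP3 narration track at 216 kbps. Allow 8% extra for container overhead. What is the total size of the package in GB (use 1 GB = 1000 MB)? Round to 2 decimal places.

18.05 GB

Audio total: 96 + 216 = 312 kbps = 0.312 Mbps.
short film: 22.212 Mbps × 840 s × 1.08 = 20150.7 Mb
Twitch VOD: 6.512 Mbps × 11460 s × 1.08 = 80597.7 Mb
training video: 6.512 Mbps × 1020 s × 1.08 = 7173.6 Mb
interview recording: 9.382 Mbps × 3600 s × 1.08 = 36477.2 Mb
Total: 144399.3 Mb = 18049.9 MB.
= 18.05 GB.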